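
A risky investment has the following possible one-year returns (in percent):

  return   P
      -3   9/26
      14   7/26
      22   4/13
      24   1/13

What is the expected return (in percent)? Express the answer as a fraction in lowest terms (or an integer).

295/26

E[X] = (9/26)·(-3) + (7/26)·14 + (4/13)·22 + (1/13)·24
     = 295/26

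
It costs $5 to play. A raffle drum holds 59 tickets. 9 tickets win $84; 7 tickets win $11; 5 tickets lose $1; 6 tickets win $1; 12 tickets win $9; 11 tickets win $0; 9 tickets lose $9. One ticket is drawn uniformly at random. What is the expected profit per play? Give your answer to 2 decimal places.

E[payout] = (9/59)·84 + (7/59)·11 + (5/59)·(-1) + (6/59)·1 + (12/59)·9 + (11/59)·0 + (9/59)·(-9) = 861/59
Expected profit = 861/59 − 5 = 566/59 ≈ $9.59

$9.59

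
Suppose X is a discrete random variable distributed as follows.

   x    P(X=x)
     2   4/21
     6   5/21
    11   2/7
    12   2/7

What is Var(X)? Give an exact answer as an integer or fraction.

6530/441

E[X] = (4/21)·2 + (5/21)·6 + (2/7)·11 + (2/7)·12 = 176/21
E[X²] = (4/21)·4 + (5/21)·36 + (2/7)·121 + (2/7)·144 = 1786/21
Var(X) = 1786/21 − (176/21)² = 6530/441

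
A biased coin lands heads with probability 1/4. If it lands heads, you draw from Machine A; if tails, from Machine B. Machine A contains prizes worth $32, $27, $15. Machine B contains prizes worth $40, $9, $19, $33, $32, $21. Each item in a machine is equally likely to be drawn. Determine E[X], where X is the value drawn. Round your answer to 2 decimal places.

E[X | Machine A] = (32 + 27 + 15)/3 = 74/3
E[X | Machine B] = (40 + 9 + 19 + 33 + 32 + 21)/6 = 77/3
E[X] = (1/4)·74/3 + (3/4)·77/3 = 305/12 ≈ 25.42

$25.42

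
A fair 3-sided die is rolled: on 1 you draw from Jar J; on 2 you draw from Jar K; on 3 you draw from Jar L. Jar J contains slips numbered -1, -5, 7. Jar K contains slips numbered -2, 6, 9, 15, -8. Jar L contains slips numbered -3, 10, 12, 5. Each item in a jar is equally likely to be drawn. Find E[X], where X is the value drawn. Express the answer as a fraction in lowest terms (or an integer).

E[X | Jar J] = (-1 − 5 + 7)/3 = 1/3
E[X | Jar K] = (-2 + 6 + 9 + 15 − 8)/5 = 4
E[X | Jar L] = (-3 + 10 + 12 + 5)/4 = 6
E[X] = (1/3)·1/3 + (1/3)·4 + (1/3)·6 = 31/9

31/9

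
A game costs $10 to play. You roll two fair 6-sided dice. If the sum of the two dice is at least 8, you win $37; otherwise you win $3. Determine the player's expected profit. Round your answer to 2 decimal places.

$7.17

E[payout] = (7/12)·3 + (5/12)·37 = 103/6
Expected profit = 103/6 − 10 = 43/6 ≈ $7.17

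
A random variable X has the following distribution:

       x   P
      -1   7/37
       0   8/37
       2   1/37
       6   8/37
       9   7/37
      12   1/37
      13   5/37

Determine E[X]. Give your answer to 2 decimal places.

4.95

E[X] = (7/37)·(-1) + (8/37)·0 + (1/37)·2 + (8/37)·6 + (7/37)·9 + (1/37)·12 + (5/37)·13
     = 183/37 ≈ 4.95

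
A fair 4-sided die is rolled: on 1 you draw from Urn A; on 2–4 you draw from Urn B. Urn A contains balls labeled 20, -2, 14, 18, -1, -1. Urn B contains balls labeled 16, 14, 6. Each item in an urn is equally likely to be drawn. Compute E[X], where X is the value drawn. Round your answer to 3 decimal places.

E[X | Urn A] = (20 − 2 + 14 + 18 − 1 − 1)/6 = 8
E[X | Urn B] = (16 + 14 + 6)/3 = 12
E[X] = (1/4)·8 + (3/4)·12 = 11 ≈ 11.000

11.000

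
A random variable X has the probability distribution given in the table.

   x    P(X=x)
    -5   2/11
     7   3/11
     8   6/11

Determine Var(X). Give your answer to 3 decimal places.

E[X] = (2/11)·(-5) + (3/11)·7 + (6/11)·8 = 59/11
E[X²] = (2/11)·25 + (3/11)·49 + (6/11)·64 = 581/11
Var(X) = 581/11 − (59/11)² = 2910/121 ≈ 24.050

24.050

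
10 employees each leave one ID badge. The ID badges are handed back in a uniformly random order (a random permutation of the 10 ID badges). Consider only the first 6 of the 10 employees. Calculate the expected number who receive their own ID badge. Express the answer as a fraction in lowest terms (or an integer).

Let Xᵢ = 1 if person i gets their own ID badge. For each i, P(Xᵢ=1) = 1/10.
By linearity of expectation, E[X₁+…+X_6] = 6·(1/10) = 3/5.

3/5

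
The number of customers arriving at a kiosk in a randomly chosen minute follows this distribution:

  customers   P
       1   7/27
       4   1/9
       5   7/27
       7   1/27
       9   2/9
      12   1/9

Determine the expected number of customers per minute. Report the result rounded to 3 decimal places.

5.593

E[X] = (7/27)·1 + (1/9)·4 + (7/27)·5 + (1/27)·7 + (2/9)·9 + (1/9)·12
     = 151/27 ≈ 5.593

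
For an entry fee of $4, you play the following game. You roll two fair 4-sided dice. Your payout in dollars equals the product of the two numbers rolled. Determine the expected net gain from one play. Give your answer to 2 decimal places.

$2.25

Distribution of the product of the two numbers rolled: 1 w.p. 1/16, 2 w.p. 1/8, 3 w.p. 1/8, 4 w.p. 3/16, 6 w.p. 1/8, 8 w.p. 1/8, …
E[payout] = (1/16)·1 + (1/8)·2 + (1/8)·3 + (3/16)·4 + (1/8)·6 + (1/8)·8 + (1/16)·9 + (1/8)·12 + (1/16)·16 = 25/4
Expected profit = 25/4 − 4 = 9/4 ≈ $2.25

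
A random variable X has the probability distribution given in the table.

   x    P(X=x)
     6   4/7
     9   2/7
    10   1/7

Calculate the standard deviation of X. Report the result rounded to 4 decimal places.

1.6782

E[X] = 52/7, E[X²] = 58
Var(X) = E[X²] − (E[X])² = 58 − 2704/49 = 138/49
SD(X) = √(138/49) ≈ 1.6782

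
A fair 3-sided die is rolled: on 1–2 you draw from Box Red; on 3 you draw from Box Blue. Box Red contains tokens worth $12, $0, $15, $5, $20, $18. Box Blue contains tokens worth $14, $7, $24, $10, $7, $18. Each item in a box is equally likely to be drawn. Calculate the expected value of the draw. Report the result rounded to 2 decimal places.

$12.22

E[X | Box Red] = (12 + 0 + 15 + 5 + 20 + 18)/6 = 35/3
E[X | Box Blue] = (14 + 7 + 24 + 10 + 7 + 18)/6 = 40/3
E[X] = (2/3)·35/3 + (1/3)·40/3 = 110/9 ≈ 12.22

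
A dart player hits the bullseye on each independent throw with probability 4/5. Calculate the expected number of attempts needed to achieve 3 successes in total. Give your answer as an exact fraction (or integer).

15/4

By linearity (sum of 3 independent geometric waits), E[trials] = 3/p = 3/(4/5) = 15/4.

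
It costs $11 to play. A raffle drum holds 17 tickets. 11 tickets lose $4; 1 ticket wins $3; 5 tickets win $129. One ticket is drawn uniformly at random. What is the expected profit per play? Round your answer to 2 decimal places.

$24.53

E[payout] = (11/17)·(-4) + (1/17)·3 + (5/17)·129 = 604/17
Expected profit = 604/17 − 11 = 417/17 ≈ $24.53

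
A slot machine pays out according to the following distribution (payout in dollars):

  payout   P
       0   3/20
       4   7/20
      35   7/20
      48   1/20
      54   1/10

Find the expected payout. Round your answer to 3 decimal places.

$21.450

E[X] = (3/20)·0 + (7/20)·4 + (7/20)·35 + (1/20)·48 + (1/10)·54
     = 429/20 ≈ 21.450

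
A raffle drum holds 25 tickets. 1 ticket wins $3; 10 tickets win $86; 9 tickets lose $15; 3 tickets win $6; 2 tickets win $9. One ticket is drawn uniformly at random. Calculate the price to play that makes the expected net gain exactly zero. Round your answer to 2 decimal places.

E[payout] = (1/25)·3 + (10/25)·86 + (9/25)·(-15) + (3/25)·6 + (2/25)·9 = 764/25
Fair fee = E[payout] = 764/25 ≈ $30.56

$30.56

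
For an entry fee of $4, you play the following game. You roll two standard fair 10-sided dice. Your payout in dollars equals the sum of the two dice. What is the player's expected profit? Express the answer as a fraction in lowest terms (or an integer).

Distribution of the sum of the two dice: 2 w.p. 1/100, 3 w.p. 1/50, 4 w.p. 3/100, 5 w.p. 1/25, 6 w.p. 1/20, 7 w.p. 3/50, …
E[payout] = (1/100)·2 + (1/50)·3 + (3/100)·4 + (1/25)·5 + (1/20)·6 + (3/50)·7 + (7/100)·8 + (2/25)·9 + (9/100)·10 + (1/10)·11 + (9/100)·12 + (2/25)·13 + (7/100)·14 + (3/50)·15 + (1/20)·16 + (1/25)·17 + (3/100)·18 + (1/50)·19 + (1/100)·20 = 11
Expected profit = 11 − 4 = 7

$7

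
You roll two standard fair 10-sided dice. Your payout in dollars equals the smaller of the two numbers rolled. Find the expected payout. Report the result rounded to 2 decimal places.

Distribution of the smaller of the two numbers rolled: 1 w.p. 19/100, 2 w.p. 17/100, 3 w.p. 3/20, 4 w.p. 13/100, 5 w.p. 11/100, 6 w.p. 9/100, …
E[payout] = (19/100)·1 + (17/100)·2 + (3/20)·3 + (13/100)·4 + (11/100)·5 + (9/100)·6 + (7/100)·7 + (1/20)·8 + (3/100)·9 + (1/100)·10 = 77/20
≈ $3.85

$3.85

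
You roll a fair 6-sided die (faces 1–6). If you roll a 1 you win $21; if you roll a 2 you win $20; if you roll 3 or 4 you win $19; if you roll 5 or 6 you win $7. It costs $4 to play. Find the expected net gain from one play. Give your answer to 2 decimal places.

$11.50

E[payout] = (1/3)·7 + (1/3)·19 + (1/6)·20 + (1/6)·21 = 31/2
Expected profit = 31/2 − 4 = 23/2 ≈ $11.50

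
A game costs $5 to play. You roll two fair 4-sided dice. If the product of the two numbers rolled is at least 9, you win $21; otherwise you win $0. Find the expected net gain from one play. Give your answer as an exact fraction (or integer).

1/4 dollars

E[payout] = (3/4)·0 + (1/4)·21 = 21/4
Expected profit = 21/4 − 5 = 1/4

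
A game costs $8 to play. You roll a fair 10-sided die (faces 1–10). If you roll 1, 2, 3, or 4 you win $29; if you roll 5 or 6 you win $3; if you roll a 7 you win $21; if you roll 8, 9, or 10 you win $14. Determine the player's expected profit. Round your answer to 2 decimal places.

$10.50

E[payout] = (1/5)·3 + (3/10)·14 + (1/10)·21 + (2/5)·29 = 37/2
Expected profit = 37/2 − 8 = 21/2 ≈ $10.50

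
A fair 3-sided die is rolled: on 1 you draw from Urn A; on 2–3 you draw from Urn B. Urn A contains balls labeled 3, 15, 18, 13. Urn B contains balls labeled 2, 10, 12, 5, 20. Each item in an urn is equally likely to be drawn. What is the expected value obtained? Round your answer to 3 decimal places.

E[X | Urn A] = (3 + 15 + 18 + 13)/4 = 49/4
E[X | Urn B] = (2 + 10 + 12 + 5 + 20)/5 = 49/5
E[X] = (1/3)·49/4 + (2/3)·49/5 = 637/60 ≈ 10.617

10.617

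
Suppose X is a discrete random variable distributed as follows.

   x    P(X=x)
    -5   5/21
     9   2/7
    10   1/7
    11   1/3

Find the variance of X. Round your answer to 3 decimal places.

41.773

E[X] = (5/21)·(-5) + (2/7)·9 + (1/7)·10 + (1/3)·11 = 136/21
E[X²] = (5/21)·25 + (2/7)·81 + (1/7)·100 + (1/3)·121 = 586/7
Var(X) = 586/7 − (136/21)² = 18422/441 ≈ 41.773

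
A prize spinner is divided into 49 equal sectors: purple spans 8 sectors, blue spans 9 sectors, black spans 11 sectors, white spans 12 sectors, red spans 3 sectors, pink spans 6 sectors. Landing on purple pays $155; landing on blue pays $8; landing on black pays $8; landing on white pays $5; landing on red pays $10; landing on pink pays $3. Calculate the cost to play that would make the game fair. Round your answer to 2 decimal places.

$30.78

E[payout] = (8/49)·155 + (9/49)·8 + (11/49)·8 + (12/49)·5 + (3/49)·10 + (6/49)·3 = 1508/49
Fair fee = E[payout] = 1508/49 ≈ $30.78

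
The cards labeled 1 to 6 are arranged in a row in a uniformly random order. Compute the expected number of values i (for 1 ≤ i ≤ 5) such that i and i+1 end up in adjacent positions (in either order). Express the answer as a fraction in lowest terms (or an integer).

For each i ∈ {1,…,5}, let Xᵢ = 1 if i and i+1 are adjacent. P(Xᵢ=1) = 2·(6−1)!/6! = 2/6.
By linearity, E[ΣXᵢ] = (5)·(2/6) = 5/3.

5/3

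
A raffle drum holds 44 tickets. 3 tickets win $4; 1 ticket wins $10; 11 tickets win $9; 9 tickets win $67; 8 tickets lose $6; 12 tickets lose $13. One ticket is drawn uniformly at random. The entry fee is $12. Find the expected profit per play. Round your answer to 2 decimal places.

E[payout] = (3/44)·4 + (1/44)·10 + (11/44)·9 + (9/44)·67 + (8/44)·(-6) + (12/44)·(-13) = 130/11
Expected profit = 130/11 − 12 = -2/11 ≈ -$0.18

-$0.18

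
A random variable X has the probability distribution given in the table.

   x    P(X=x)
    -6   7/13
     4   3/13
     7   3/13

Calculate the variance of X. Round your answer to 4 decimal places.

33.9053

E[X] = (7/13)·(-6) + (3/13)·4 + (3/13)·7 = -9/13
E[X²] = (7/13)·36 + (3/13)·16 + (3/13)·49 = 447/13
Var(X) = 447/13 − (-9/13)² = 5730/169 ≈ 33.9053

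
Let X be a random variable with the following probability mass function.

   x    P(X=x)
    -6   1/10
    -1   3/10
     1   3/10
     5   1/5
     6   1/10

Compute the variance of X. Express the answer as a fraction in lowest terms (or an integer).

E[X] = (1/10)·(-6) + (3/10)·(-1) + (3/10)·1 + (1/5)·5 + (1/10)·6 = 1
E[X²] = (1/10)·36 + (3/10)·1 + (3/10)·1 + (1/5)·25 + (1/10)·36 = 64/5
Var(X) = 64/5 − (1)² = 59/5

59/5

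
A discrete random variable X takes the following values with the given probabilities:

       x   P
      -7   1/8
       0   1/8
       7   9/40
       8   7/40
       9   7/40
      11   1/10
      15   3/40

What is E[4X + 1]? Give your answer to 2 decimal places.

24.60

E[4x+1] = (1/8)·(-27) + (1/8)·1 + (9/40)·29 + (7/40)·33 + (7/40)·37 + (1/10)·45 + (3/40)·61
     = 123/5 ≈ 24.60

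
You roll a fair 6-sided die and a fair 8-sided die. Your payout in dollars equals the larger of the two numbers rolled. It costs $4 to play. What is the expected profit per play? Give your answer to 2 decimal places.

$1.23

Distribution of the larger of the two numbers rolled: 1 w.p. 1/48, 2 w.p. 1/16, 3 w.p. 5/48, 4 w.p. 7/48, 5 w.p. 3/16, 6 w.p. 11/48, …
E[payout] = (1/48)·1 + (1/16)·2 + (5/48)·3 + (7/48)·4 + (3/16)·5 + (11/48)·6 + (1/8)·7 + (1/8)·8 = 251/48
Expected profit = 251/48 − 4 = 59/48 ≈ $1.23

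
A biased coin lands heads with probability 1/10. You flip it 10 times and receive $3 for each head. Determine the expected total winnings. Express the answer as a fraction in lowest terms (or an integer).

$3

E[#heads] = 10·1/10 = 1 (linearity over flips).
E[winnings] = 3·1 = 3.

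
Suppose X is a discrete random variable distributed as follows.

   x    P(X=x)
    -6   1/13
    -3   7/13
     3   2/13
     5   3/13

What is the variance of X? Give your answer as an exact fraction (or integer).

E[X] = (1/13)·(-6) + (7/13)·(-3) + (2/13)·3 + (3/13)·5 = -6/13
E[X²] = (1/13)·36 + (7/13)·9 + (2/13)·9 + (3/13)·25 = 192/13
Var(X) = 192/13 − (-6/13)² = 2460/169

2460/169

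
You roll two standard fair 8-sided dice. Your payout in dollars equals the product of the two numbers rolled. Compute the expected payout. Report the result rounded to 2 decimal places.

$20.25

Distribution of the product of the two numbers rolled: 1 w.p. 1/64, 2 w.p. 1/32, 3 w.p. 1/32, 4 w.p. 3/64, 5 w.p. 1/32, 6 w.p. 1/16, …
E[payout] = (1/64)·1 + (1/32)·2 + (1/32)·3 + (3/64)·4 + (1/32)·5 + (1/16)·6 + (1/32)·7 + (1/16)·8 + (1/64)·9 + (1/32)·10 + (1/16)·12 + (1/32)·14 + (1/32)·15 + (3/64)·16 + (1/32)·18 + (1/32)·20 + (1/32)·21 + (1/16)·24 + (1/64)·25 + (1/32)·28 + (1/32)·30 + (1/32)·32 + (1/32)·35 + (1/64)·36 + (1/32)·40 + (1/32)·42 + (1/32)·48 + (1/64)·49 + (1/32)·56 + (1/64)·64 = 81/4
≈ $20.25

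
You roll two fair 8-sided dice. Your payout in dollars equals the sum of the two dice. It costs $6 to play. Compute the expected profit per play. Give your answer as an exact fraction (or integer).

$3

Distribution of the sum of the two dice: 2 w.p. 1/64, 3 w.p. 1/32, 4 w.p. 3/64, 5 w.p. 1/16, 6 w.p. 5/64, 7 w.p. 3/32, …
E[payout] = (1/64)·2 + (1/32)·3 + (3/64)·4 + (1/16)·5 + (5/64)·6 + (3/32)·7 + (7/64)·8 + (1/8)·9 + (7/64)·10 + (3/32)·11 + (5/64)·12 + (1/16)·13 + (3/64)·14 + (1/32)·15 + (1/64)·16 = 9
Expected profit = 9 − 6 = 3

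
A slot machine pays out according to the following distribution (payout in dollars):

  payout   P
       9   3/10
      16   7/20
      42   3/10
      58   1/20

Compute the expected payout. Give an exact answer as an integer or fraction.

119/5 dollars

E[X] = (3/10)·9 + (7/20)·16 + (3/10)·42 + (1/20)·58
     = 119/5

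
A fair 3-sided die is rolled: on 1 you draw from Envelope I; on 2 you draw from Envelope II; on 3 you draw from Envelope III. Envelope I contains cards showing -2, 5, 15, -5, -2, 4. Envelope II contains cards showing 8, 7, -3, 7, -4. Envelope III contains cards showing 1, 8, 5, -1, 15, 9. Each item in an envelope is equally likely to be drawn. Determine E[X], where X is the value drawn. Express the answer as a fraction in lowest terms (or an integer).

E[X | Envelope I] = (-2 + 5 + 15 − 5 − 2 + 4)/6 = 5/2
E[X | Envelope II] = (8 + 7 − 3 + 7 − 4)/5 = 3
E[X | Envelope III] = (1 + 8 + 5 − 1 + 15 + 9)/6 = 37/6
E[X] = (1/3)·5/2 + (1/3)·3 + (1/3)·37/6 = 35/9

35/9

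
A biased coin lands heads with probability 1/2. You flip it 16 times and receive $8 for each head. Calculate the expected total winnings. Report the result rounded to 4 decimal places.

$64.0000

E[#heads] = 16·1/2 = 8 (linearity over flips).
E[winnings] = 8·8 = 64.
≈ 64.0000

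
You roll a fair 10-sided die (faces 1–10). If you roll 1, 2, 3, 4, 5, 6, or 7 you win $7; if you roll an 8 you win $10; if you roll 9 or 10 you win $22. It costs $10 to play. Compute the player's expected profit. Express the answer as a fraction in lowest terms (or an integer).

3/10 dollars

E[payout] = (7/10)·7 + (1/10)·10 + (1/5)·22 = 103/10
Expected profit = 103/10 − 10 = 3/10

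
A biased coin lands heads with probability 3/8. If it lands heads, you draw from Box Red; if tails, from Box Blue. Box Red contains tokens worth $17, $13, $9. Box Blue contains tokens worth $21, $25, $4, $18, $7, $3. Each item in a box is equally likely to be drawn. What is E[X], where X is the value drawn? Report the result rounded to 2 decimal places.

E[X | Box Red] = (17 + 13 + 9)/3 = 13
E[X | Box Blue] = (21 + 25 + 4 + 18 + 7 + 3)/6 = 13
E[X] = (3/8)·13 + (5/8)·13 = 13 ≈ 13.00

$13.00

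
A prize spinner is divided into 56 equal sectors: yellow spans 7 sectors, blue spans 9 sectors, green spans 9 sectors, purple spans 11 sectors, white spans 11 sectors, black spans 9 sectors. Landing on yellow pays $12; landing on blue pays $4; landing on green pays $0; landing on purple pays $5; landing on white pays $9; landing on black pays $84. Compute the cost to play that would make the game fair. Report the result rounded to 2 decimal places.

E[payout] = (7/56)·12 + (9/56)·4 + (9/56)·0 + (11/56)·5 + (11/56)·9 + (9/56)·84 = 515/28
Fair fee = E[payout] = 515/28 ≈ $18.39

$18.39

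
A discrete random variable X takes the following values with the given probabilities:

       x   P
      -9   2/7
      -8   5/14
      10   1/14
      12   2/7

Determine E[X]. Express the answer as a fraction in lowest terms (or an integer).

-9/7

E[X] = (2/7)·(-9) + (5/14)·(-8) + (1/14)·10 + (2/7)·12
     = -9/7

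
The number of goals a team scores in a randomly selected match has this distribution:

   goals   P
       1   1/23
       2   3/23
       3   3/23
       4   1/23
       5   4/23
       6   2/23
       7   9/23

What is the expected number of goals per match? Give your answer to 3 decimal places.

5.000

E[X] = (1/23)·1 + (3/23)·2 + (3/23)·3 + (1/23)·4 + (4/23)·5 + (2/23)·6 + (9/23)·7
     = 5 ≈ 5.000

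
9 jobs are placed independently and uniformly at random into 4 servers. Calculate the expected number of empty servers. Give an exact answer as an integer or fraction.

19683/65536

Let Xⱼ=1 if server j is empty. P(Xⱼ=1) = ((4-1)/4)^9 = 19683/262144.
By linearity, E[#empty] = 4·19683/262144 = 19683/65536.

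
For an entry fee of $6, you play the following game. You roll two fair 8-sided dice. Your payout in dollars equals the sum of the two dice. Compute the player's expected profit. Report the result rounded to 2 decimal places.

$3.00

Distribution of the sum of the two dice: 2 w.p. 1/64, 3 w.p. 1/32, 4 w.p. 3/64, 5 w.p. 1/16, 6 w.p. 5/64, 7 w.p. 3/32, …
E[payout] = (1/64)·2 + (1/32)·3 + (3/64)·4 + (1/16)·5 + (5/64)·6 + (3/32)·7 + (7/64)·8 + (1/8)·9 + (7/64)·10 + (3/32)·11 + (5/64)·12 + (1/16)·13 + (3/64)·14 + (1/32)·15 + (1/64)·16 = 9
Expected profit = 9 − 6 = 3 ≈ $3.00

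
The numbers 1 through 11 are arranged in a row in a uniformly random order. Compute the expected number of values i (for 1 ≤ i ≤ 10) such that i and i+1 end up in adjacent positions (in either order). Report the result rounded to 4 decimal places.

For each i ∈ {1,…,10}, let Xᵢ = 1 if i and i+1 are adjacent. P(Xᵢ=1) = 2·(11−1)!/11! = 2/11.
By linearity, E[ΣXᵢ] = (10)·(2/11) = 20/11.
≈ 1.8182

1.8182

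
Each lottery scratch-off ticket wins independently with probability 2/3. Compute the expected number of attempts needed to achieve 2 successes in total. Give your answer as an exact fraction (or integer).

3

By linearity (sum of 2 independent geometric waits), E[trials] = 2/p = 2/(2/3) = 3.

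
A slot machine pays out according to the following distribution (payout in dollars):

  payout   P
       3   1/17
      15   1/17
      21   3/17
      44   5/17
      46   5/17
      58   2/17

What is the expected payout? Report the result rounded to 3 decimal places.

E[X] = (1/17)·3 + (1/17)·15 + (3/17)·21 + (5/17)·44 + (5/17)·46 + (2/17)·58
     = 647/17 ≈ 38.059

$38.059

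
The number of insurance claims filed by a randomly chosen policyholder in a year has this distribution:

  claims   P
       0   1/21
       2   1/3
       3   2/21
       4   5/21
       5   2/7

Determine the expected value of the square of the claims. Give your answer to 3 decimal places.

13.143

E[X²] = (1/21)·0 + (1/3)·4 + (2/21)·9 + (5/21)·16 + (2/7)·25
     = 92/7 ≈ 13.143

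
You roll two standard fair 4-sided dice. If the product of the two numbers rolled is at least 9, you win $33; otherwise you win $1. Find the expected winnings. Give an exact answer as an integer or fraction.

E[payout] = (3/4)·1 + (1/4)·33 = 9

$9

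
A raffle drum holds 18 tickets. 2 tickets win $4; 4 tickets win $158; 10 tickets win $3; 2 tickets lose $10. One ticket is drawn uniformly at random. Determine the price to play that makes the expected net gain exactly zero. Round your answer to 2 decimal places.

E[payout] = (2/18)·4 + (4/18)·158 + (10/18)·3 + (2/18)·(-10) = 325/9
Fair fee = E[payout] = 325/9 ≈ $36.11

$36.11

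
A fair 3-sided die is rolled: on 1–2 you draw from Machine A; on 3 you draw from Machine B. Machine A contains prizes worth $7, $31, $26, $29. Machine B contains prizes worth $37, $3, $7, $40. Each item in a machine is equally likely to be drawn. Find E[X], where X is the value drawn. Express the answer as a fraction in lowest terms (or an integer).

E[X | Machine A] = (7 + 31 + 26 + 29)/4 = 93/4
E[X | Machine B] = (37 + 3 + 7 + 40)/4 = 87/4
E[X] = (2/3)·93/4 + (1/3)·87/4 = 91/4

91/4 dollars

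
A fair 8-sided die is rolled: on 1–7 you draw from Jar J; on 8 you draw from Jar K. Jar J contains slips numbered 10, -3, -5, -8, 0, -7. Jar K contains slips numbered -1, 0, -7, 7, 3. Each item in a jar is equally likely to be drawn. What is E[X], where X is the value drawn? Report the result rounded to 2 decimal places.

-1.85

E[X | Jar J] = (10 − 3 − 5 − 8 + 0 − 7)/6 = -13/6
E[X | Jar K] = (-1 + 0 − 7 + 7 + 3)/5 = 2/5
E[X] = (7/8)·(-13/6) + (1/8)·2/5 = -443/240 ≈ -1.85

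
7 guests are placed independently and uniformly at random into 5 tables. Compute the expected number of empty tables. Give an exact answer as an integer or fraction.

Let Xⱼ=1 if table j is empty. P(Xⱼ=1) = ((5-1)/5)^7 = 16384/78125.
By linearity, E[#empty] = 5·16384/78125 = 16384/15625.

16384/15625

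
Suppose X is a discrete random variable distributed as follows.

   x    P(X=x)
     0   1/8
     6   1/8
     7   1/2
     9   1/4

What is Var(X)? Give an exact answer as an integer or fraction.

7

E[X] = (1/8)·0 + (1/8)·6 + (1/2)·7 + (1/4)·9 = 13/2
E[X²] = (1/8)·0 + (1/8)·36 + (1/2)·49 + (1/4)·81 = 197/4
Var(X) = 197/4 − (13/2)² = 7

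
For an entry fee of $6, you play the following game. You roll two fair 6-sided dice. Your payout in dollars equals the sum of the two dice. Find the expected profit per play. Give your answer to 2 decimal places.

Distribution of the sum of the two dice: 2 w.p. 1/36, 3 w.p. 1/18, 4 w.p. 1/12, 5 w.p. 1/9, 6 w.p. 5/36, 7 w.p. 1/6, …
E[payout] = (1/36)·2 + (1/18)·3 + (1/12)·4 + (1/9)·5 + (5/36)·6 + (1/6)·7 + (5/36)·8 + (1/9)·9 + (1/12)·10 + (1/18)·11 + (1/36)·12 = 7
Expected profit = 7 − 6 = 1 ≈ $1.00

$1.00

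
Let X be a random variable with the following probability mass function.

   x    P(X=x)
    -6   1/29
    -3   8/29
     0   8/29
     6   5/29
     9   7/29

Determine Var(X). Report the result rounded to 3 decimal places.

E[X] = (1/29)·(-6) + (8/29)·(-3) + (8/29)·0 + (5/29)·6 + (7/29)·9 = 63/29
E[X²] = (1/29)·36 + (8/29)·9 + (8/29)·0 + (5/29)·36 + (7/29)·81 = 855/29
Var(X) = 855/29 − (63/29)² = 20826/841 ≈ 24.763

24.763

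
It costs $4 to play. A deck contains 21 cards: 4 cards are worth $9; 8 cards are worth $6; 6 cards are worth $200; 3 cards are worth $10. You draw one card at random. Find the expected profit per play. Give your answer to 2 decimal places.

$58.57

E[payout] = (4/21)·9 + (8/21)·6 + (6/21)·200 + (3/21)·10 = 438/7
Expected profit = 438/7 − 4 = 410/7 ≈ $58.57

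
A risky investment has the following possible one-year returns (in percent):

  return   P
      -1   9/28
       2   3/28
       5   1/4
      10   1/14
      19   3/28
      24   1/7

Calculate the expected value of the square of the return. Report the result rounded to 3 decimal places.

E[X²] = (9/28)·1 + (3/28)·4 + (1/4)·25 + (1/14)·100 + (3/28)·361 + (1/7)·576
     = 3783/28 ≈ 135.107

135.107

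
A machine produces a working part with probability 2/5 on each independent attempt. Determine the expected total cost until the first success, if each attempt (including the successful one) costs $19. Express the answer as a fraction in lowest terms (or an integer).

E[#attempts] = 1/p = 5/2; E[cost] = 19·5/2 = 95/2.

95/2 dollars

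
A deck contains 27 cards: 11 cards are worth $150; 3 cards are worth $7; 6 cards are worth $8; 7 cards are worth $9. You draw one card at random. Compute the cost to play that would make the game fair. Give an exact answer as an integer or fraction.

E[payout] = (11/27)·150 + (3/27)·7 + (6/27)·8 + (7/27)·9 = 66
Fair fee = E[payout] = 66

$66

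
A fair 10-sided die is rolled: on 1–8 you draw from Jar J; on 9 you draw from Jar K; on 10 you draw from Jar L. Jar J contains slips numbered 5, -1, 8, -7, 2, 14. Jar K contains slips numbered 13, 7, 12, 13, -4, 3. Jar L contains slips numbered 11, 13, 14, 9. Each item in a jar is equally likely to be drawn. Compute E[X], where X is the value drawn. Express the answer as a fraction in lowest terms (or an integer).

E[X | Jar J] = (5 − 1 + 8 − 7 + 2 + 14)/6 = 7/2
E[X | Jar K] = (13 + 7 + 12 + 13 − 4 + 3)/6 = 22/3
E[X | Jar L] = (11 + 13 + 14 + 9)/4 = 47/4
E[X] = (4/5)·7/2 + (1/10)·22/3 + (1/10)·47/4 = 113/24

113/24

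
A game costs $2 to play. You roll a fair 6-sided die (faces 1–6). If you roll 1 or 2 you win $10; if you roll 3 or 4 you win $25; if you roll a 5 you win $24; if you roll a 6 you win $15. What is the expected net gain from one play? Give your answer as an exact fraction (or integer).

E[payout] = (1/3)·10 + (1/6)·15 + (1/6)·24 + (1/3)·25 = 109/6
Expected profit = 109/6 − 2 = 97/6

97/6 dollars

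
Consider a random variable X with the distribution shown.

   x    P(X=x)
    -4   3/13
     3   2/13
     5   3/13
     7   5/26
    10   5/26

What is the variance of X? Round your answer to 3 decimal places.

E[X] = (3/13)·(-4) + (2/13)·3 + (3/13)·5 + (5/26)·7 + (5/26)·10 = 103/26
E[X²] = (3/13)·16 + (2/13)·9 + (3/13)·25 + (5/26)·49 + (5/26)·100 = 79/2
Var(X) = 79/2 − (103/26)² = 16093/676 ≈ 23.806

23.806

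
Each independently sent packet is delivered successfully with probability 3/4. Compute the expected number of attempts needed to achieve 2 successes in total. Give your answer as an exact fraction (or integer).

8/3

By linearity (sum of 2 independent geometric waits), E[trials] = 2/p = 2/(3/4) = 8/3.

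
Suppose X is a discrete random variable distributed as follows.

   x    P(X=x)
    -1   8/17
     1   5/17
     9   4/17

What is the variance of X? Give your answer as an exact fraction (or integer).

4640/289

E[X] = (8/17)·(-1) + (5/17)·1 + (4/17)·9 = 33/17
E[X²] = (8/17)·1 + (5/17)·1 + (4/17)·81 = 337/17
Var(X) = 337/17 − (33/17)² = 4640/289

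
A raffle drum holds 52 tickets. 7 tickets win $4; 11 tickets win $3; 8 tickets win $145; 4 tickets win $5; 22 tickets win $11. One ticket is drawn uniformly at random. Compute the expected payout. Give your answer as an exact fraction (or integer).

1483/52 dollars

E[payout] = (7/52)·4 + (11/52)·3 + (8/52)·145 + (4/52)·5 + (22/52)·11 = 1483/52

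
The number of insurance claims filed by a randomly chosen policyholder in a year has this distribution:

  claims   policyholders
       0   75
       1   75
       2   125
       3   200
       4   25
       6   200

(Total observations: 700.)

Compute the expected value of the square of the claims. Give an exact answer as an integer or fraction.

Total = 700, so P(claims=0) = 75/700, etc.
E[X²] = (3/28)·0 + (3/28)·1 + (5/28)·4 + (2/7)·9 + (1/28)·16 + (2/7)·36
     = 57/4

57/4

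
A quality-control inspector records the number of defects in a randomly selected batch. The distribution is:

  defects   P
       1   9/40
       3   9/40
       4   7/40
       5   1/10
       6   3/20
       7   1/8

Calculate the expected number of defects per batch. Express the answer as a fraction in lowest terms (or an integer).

31/8

E[X] = (9/40)·1 + (9/40)·3 + (7/40)·4 + (1/10)·5 + (3/20)·6 + (1/8)·7
     = 31/8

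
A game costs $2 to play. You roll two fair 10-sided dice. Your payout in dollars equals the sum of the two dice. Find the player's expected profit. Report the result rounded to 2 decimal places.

$9.00

Distribution of the sum of the two dice: 2 w.p. 1/100, 3 w.p. 1/50, 4 w.p. 3/100, 5 w.p. 1/25, 6 w.p. 1/20, 7 w.p. 3/50, …
E[payout] = (1/100)·2 + (1/50)·3 + (3/100)·4 + (1/25)·5 + (1/20)·6 + (3/50)·7 + (7/100)·8 + (2/25)·9 + (9/100)·10 + (1/10)·11 + (9/100)·12 + (2/25)·13 + (7/100)·14 + (3/50)·15 + (1/20)·16 + (1/25)·17 + (3/100)·18 + (1/50)·19 + (1/100)·20 = 11
Expected profit = 11 − 2 = 9 ≈ $9.00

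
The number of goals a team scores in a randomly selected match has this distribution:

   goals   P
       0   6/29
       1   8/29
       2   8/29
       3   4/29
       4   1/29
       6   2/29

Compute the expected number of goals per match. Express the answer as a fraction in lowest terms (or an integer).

52/29

E[X] = (6/29)·0 + (8/29)·1 + (8/29)·2 + (4/29)·3 + (1/29)·4 + (2/29)·6
     = 52/29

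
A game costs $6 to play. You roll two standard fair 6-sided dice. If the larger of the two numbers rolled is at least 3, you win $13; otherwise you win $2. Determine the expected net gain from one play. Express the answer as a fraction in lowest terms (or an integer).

E[payout] = (1/9)·2 + (8/9)·13 = 106/9
Expected profit = 106/9 − 6 = 52/9

52/9 dollars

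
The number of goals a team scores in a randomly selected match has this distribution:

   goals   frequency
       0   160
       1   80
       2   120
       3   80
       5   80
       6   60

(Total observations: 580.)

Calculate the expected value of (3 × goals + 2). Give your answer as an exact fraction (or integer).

Total = 580, so P(goals=0) = 160/580, etc.
E[3x+2] = (8/29)·2 + (4/29)·5 + (6/29)·8 + (4/29)·11 + (4/29)·17 + (3/29)·20
     = 256/29

256/29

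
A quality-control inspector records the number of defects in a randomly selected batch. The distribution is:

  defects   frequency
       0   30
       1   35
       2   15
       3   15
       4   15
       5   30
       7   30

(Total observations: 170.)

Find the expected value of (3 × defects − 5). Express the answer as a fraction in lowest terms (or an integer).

74/17

Total = 170, so P(defects=0) = 30/170, etc.
E[3x-5] = (3/17)·(-5) + (7/34)·(-2) + (3/34)·1 + (3/34)·4 + (3/34)·7 + (3/17)·10 + (3/17)·16
     = 74/17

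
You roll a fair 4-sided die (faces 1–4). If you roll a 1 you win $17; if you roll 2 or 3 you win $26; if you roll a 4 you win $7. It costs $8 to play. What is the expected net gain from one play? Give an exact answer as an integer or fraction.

$11

E[payout] = (1/4)·7 + (1/4)·17 + (1/2)·26 = 19
Expected profit = 19 − 8 = 11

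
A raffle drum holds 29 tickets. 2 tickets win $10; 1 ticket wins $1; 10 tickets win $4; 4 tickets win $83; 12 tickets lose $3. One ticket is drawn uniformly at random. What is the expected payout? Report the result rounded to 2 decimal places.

E[payout] = (2/29)·10 + (1/29)·1 + (10/29)·4 + (4/29)·83 + (12/29)·(-3) = 357/29
≈ $12.31

$12.31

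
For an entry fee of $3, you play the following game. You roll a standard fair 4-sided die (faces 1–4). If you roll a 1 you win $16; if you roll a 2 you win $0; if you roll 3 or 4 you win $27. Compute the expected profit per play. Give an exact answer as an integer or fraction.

E[payout] = (1/4)·0 + (1/4)·16 + (1/2)·27 = 35/2
Expected profit = 35/2 − 3 = 29/2

29/2 dollars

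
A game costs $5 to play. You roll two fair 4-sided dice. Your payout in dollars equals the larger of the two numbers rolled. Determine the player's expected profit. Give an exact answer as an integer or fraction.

Distribution of the larger of the two numbers rolled: 1 w.p. 1/16, 2 w.p. 3/16, 3 w.p. 5/16, 4 w.p. 7/16
E[payout] = (1/16)·1 + (3/16)·2 + (5/16)·3 + (7/16)·4 = 25/8
Expected profit = 25/8 − 5 = -15/8

-15/8 dollars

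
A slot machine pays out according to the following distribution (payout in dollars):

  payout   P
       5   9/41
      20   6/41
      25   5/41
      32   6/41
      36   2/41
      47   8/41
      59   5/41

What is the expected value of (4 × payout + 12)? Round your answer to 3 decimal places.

E[4x+12] = (9/41)·32 + (6/41)·92 + (5/41)·112 + (6/41)·140 + (2/41)·156 + (8/41)·200 + (5/41)·248
     = 5392/41 ≈ 131.512

131.512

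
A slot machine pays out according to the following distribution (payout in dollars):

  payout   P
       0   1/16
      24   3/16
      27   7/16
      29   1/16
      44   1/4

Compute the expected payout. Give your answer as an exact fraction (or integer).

233/8 dollars

E[X] = (1/16)·0 + (3/16)·24 + (7/16)·27 + (1/16)·29 + (1/4)·44
     = 233/8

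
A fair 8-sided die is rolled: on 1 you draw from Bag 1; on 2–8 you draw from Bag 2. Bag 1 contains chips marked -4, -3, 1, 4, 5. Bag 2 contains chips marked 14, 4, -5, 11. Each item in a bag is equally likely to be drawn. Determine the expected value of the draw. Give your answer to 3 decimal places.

5.325

E[X | Bag 1] = (-4 − 3 + 1 + 4 + 5)/5 = 3/5
E[X | Bag 2] = (14 + 4 − 5 + 11)/4 = 6
E[X] = (1/8)·3/5 + (7/8)·6 = 213/40 ≈ 5.325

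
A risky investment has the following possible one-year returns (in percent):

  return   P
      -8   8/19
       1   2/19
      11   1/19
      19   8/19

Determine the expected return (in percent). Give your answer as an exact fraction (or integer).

101/19

E[X] = (8/19)·(-8) + (2/19)·1 + (1/19)·11 + (8/19)·19
     = 101/19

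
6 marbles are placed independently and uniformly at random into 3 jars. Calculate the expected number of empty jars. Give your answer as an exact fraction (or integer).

Let Xⱼ=1 if jar j is empty. P(Xⱼ=1) = ((3-1)/3)^6 = 64/729.
By linearity, E[#empty] = 3·64/729 = 64/243.

64/243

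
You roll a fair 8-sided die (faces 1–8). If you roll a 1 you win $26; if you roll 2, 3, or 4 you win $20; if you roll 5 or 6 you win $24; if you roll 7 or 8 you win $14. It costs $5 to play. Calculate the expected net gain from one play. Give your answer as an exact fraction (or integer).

E[payout] = (1/4)·14 + (3/8)·20 + (1/4)·24 + (1/8)·26 = 81/4
Expected profit = 81/4 − 5 = 61/4

61/4 dollars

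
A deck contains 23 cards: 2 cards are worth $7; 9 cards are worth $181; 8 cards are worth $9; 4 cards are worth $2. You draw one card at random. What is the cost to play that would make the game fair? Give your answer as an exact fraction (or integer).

E[payout] = (2/23)·7 + (9/23)·181 + (8/23)·9 + (4/23)·2 = 1723/23
Fair fee = E[payout] = 1723/23

1723/23 dollars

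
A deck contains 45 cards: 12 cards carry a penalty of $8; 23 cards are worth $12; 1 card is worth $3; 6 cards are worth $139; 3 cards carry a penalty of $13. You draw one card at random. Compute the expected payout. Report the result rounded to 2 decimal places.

E[payout] = (12/45)·(-8) + (23/45)·12 + (1/45)·3 + (6/45)·139 + (3/45)·(-13) = 326/15
≈ $21.73

$21.73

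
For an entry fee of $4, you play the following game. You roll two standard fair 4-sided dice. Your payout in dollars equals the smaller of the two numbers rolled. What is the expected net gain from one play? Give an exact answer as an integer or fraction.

-17/8 dollars

Distribution of the smaller of the two numbers rolled: 1 w.p. 7/16, 2 w.p. 5/16, 3 w.p. 3/16, 4 w.p. 1/16
E[payout] = (7/16)·1 + (5/16)·2 + (3/16)·3 + (1/16)·4 = 15/8
Expected profit = 15/8 − 4 = -17/8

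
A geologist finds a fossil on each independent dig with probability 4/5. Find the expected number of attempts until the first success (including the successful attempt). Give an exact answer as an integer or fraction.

For a geometric distribution, E[trials] = 1/p = 1/(4/5) = 5/4.

5/4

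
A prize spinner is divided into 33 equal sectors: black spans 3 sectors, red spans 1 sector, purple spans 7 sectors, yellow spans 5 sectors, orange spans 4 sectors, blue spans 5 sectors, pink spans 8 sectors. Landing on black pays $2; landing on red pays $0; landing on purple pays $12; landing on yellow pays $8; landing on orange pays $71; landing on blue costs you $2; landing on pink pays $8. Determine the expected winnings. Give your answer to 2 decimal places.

$14.18

E[payout] = (3/33)·2 + (1/33)·0 + (7/33)·12 + (5/33)·8 + (4/33)·71 + (5/33)·(-2) + (8/33)·8 = 156/11
≈ $14.18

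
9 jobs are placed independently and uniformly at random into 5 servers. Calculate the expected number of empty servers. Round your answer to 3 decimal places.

Let Xⱼ=1 if server j is empty. P(Xⱼ=1) = ((5-1)/5)^9 = 262144/1953125.
By linearity, E[#empty] = 5·262144/1953125 = 262144/390625.
≈ 0.671

0.671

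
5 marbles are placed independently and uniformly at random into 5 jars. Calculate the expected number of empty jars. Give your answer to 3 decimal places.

1.638

Let Xⱼ=1 if jar j is empty. P(Xⱼ=1) = ((5-1)/5)^5 = 1024/3125.
By linearity, E[#empty] = 5·1024/3125 = 1024/625.
≈ 1.638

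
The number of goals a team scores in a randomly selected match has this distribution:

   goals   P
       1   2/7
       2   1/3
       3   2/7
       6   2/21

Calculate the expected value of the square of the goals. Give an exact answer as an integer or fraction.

E[X²] = (2/7)·1 + (1/3)·4 + (2/7)·9 + (2/21)·36
     = 160/21

160/21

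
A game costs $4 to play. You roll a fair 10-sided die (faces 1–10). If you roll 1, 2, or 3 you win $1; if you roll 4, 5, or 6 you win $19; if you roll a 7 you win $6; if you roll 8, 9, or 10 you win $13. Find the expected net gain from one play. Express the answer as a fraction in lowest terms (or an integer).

13/2 dollars

E[payout] = (3/10)·1 + (1/10)·6 + (3/10)·13 + (3/10)·19 = 21/2
Expected profit = 21/2 − 4 = 13/2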